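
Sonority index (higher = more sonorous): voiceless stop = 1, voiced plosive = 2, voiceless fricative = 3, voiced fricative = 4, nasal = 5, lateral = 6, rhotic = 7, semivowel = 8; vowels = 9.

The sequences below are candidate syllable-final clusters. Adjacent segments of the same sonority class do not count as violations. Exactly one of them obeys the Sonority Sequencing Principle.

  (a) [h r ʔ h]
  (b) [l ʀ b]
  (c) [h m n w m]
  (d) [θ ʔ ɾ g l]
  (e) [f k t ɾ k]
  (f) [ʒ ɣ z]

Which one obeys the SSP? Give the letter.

(a) 3-7-1-3 → violates
(b) 6-7-2 → violates
(c) 3-5-5-8-5 → violates
(d) 3-1-7-2-6 → violates
(e) 3-1-1-7-1 → violates
(f) 4-4-4 → obeys

f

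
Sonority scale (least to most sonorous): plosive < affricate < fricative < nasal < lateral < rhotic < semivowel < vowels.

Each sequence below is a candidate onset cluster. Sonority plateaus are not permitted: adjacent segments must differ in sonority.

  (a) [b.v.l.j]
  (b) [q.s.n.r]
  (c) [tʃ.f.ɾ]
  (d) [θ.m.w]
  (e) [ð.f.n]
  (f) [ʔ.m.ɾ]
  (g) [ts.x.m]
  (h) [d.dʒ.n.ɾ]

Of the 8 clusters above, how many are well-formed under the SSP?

7

(a) 1-3-5-7 → obeys
(b) 1-3-4-6 → obeys
(c) 2-3-6 → obeys
(d) 3-4-7 → obeys
(e) 3-3-4 → violates
(f) 1-4-6 → obeys
(g) 2-3-4 → obeys
(h) 1-2-4-6 → obeys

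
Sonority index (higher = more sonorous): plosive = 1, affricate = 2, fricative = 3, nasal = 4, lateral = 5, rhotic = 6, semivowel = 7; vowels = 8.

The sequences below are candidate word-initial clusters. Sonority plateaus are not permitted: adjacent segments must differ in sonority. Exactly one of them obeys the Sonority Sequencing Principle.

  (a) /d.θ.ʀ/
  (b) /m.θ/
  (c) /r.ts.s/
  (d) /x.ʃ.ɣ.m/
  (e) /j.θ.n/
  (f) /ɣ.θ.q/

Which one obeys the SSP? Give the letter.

a

(a) /d.θ.ʀ/: profile 1-3-6 — obeys.
(b) /m.θ/: profile 4-3 — violates.
(c) /r.ts.s/: profile 6-2-3 — violates.
(d) /x.ʃ.ɣ.m/: profile 3-3-3-4 — violates.
(e) /j.θ.n/: profile 7-3-4 — violates.
(f) /ɣ.θ.q/: profile 3-3-1 — violates.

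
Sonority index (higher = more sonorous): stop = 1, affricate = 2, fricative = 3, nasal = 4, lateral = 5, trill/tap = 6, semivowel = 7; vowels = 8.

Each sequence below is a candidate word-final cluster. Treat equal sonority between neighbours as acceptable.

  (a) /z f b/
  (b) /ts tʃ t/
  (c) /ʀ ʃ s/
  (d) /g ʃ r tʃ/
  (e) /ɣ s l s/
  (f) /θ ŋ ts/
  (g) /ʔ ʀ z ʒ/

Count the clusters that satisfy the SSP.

3

(a) /z f b/: profile 3-3-1 — obeys.
(b) /ts tʃ t/: profile 2-2-1 — obeys.
(c) /ʀ ʃ s/: profile 6-3-3 — obeys.
(d) /g ʃ r tʃ/: profile 1-3-6-2 — violates.
(e) /ɣ s l s/: profile 3-3-5-3 — violates.
(f) /θ ŋ ts/: profile 3-4-2 — violates.
(g) /ʔ ʀ z ʒ/: profile 1-6-3-3 — violates.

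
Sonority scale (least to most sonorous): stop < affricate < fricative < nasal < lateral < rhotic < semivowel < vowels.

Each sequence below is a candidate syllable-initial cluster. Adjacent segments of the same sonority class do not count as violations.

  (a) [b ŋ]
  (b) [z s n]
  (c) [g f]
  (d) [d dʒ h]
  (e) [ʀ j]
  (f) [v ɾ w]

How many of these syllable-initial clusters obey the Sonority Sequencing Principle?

(a) sonority 1-4: well-formed.
(b) sonority 3-3-4: well-formed.
(c) sonority 1-3: well-formed.
(d) sonority 1-2-3: well-formed.
(e) sonority 6-7: well-formed.
(f) sonority 3-6-7: well-formed.

6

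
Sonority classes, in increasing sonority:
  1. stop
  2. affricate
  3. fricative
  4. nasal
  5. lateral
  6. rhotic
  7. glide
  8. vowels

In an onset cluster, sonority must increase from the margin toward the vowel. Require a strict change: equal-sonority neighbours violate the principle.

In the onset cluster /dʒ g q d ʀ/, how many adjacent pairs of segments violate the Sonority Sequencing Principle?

3

/dʒ/: affricate = 2.
/g/: stop = 1.
/q/: stop = 1.
/d/: stop = 1.
/ʀ/: rhotic = 6.
/dʒ/→/g/: 2→1 (does not rise) — violation.
/g/→/q/: 1→1 (plateau) — violation.
/q/→/d/: 1→1 (plateau) — violation.
/d/→/ʀ/: 1→6 (rises) — ok.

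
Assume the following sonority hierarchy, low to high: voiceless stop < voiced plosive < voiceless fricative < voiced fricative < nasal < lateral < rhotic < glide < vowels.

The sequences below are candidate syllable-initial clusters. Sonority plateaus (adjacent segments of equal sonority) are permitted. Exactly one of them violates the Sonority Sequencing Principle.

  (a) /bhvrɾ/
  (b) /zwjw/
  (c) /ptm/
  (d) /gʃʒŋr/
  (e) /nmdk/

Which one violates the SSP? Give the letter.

e

(a) 2-3-4-7-7 → obeys
(b) 4-8-8-8 → obeys
(c) 1-1-5 → obeys
(d) 2-3-4-5-7 → obeys
(e) 5-5-2-1 → violates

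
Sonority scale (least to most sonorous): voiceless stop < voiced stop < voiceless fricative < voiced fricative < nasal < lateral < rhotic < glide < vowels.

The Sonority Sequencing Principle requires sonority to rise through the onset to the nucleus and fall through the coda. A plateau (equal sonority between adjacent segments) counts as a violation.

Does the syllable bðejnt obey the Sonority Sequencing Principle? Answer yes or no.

Onset: /b/ is a voiced stop (sonority 2), /ð/ is a voiced fricative (sonority 4); then the nucleus /e/ (sonority 9).
Onset profile 2-4-9 — rises to the nucleus.
Coda: /j/ is a glide (sonority 8), /n/ is a nasal (sonority 5), /t/ is a voiceless stop (sonority 1).
Coda profile 9-8-5-1 — falls from the nucleus.

yes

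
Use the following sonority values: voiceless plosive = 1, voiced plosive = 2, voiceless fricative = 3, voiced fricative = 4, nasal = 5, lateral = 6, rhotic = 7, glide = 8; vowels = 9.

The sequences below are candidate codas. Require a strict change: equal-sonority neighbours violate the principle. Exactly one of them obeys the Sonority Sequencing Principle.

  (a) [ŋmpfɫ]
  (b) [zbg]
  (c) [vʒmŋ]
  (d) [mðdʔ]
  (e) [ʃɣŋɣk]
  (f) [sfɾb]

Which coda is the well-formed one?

d

(a) [ŋmpfɫ]: profile 5-5-1-3-6 — violates.
(b) [zbg]: profile 4-2-2 — violates.
(c) [vʒmŋ]: profile 4-4-5-5 — violates.
(d) [mðdʔ]: profile 5-4-2-1 — obeys.
(e) [ʃɣŋɣk]: profile 3-4-5-4-1 — violates.
(f) [sfɾb]: profile 3-3-7-2 — violates.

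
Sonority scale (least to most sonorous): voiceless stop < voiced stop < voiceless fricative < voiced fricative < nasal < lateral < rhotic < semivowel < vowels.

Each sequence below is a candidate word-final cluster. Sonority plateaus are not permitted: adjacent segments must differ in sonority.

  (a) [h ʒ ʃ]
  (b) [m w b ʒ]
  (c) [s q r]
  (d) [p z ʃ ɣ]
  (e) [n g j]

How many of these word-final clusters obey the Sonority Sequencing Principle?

(a) 3-4-3 → violates
(b) 5-8-2-4 → violates
(c) 3-1-7 → violates
(d) 1-4-3-4 → violates
(e) 5-2-8 → violates

0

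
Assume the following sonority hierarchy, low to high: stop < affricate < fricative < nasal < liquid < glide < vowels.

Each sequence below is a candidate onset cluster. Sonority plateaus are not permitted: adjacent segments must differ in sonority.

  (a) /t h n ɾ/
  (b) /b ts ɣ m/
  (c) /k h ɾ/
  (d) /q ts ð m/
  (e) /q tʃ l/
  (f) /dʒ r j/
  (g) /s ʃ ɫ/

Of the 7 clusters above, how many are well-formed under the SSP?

(a) /t h n ɾ/: profile 1-3-4-5 — obeys.
(b) /b ts ɣ m/: profile 1-2-3-4 — obeys.
(c) /k h ɾ/: profile 1-3-5 — obeys.
(d) /q ts ð m/: profile 1-2-3-4 — obeys.
(e) /q tʃ l/: profile 1-2-5 — obeys.
(f) /dʒ r j/: profile 2-5-6 — obeys.
(g) /s ʃ ɫ/: profile 3-3-5 — violates.

6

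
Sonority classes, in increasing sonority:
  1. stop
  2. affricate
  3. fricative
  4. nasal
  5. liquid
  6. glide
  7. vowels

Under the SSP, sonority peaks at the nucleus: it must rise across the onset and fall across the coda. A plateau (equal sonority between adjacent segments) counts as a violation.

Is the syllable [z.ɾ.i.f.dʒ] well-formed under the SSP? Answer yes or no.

yes

Onset: /z/ is a fricative (sonority 3), /ɾ/ is a liquid (sonority 5); then the nucleus /i/ (sonority 7).
Onset profile 3-5-7 — rises to the nucleus.
Coda: /f/ is a fricative (sonority 3), /dʒ/ is an affricate (sonority 2).
Coda profile 7-3-2 — falls from the nucleus.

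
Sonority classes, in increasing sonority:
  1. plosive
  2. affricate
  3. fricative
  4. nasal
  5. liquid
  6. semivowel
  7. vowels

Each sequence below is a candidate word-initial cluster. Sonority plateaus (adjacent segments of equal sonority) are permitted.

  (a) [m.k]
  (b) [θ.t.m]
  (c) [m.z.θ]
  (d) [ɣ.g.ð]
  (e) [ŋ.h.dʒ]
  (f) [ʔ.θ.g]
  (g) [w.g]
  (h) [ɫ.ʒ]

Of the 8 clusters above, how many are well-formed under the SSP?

(a) [m.k]: profile 4-1 — violates.
(b) [θ.t.m]: profile 3-1-4 — violates.
(c) [m.z.θ]: profile 4-3-3 — violates.
(d) [ɣ.g.ð]: profile 3-1-3 — violates.
(e) [ŋ.h.dʒ]: profile 4-3-2 — violates.
(f) [ʔ.θ.g]: profile 1-3-1 — violates.
(g) [w.g]: profile 6-1 — violates.
(h) [ɫ.ʒ]: profile 5-3 — violates.

0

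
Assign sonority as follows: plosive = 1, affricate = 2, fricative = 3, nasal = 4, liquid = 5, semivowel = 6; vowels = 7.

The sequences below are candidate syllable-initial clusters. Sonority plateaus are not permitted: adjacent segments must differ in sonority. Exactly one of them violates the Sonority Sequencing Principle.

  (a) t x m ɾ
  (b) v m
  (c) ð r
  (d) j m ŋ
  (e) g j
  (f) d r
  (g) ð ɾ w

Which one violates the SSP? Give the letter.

d

(a) sonority 1-3-4-5: well-formed.
(b) sonority 3-4: well-formed.
(c) sonority 3-5: well-formed.
(d) sonority 6-4-4: ill-formed.
(e) sonority 1-6: well-formed.
(f) sonority 1-5: well-formed.
(g) sonority 3-5-6: well-formed.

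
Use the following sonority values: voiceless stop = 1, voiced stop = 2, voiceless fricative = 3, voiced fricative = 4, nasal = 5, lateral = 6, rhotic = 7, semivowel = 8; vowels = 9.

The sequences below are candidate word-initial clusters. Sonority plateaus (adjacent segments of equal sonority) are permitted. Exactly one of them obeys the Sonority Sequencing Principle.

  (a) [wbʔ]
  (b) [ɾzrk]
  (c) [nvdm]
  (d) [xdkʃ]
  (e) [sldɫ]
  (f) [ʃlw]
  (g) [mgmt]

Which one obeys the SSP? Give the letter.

(a) sonority 8-2-1: ill-formed.
(b) sonority 7-4-7-1: ill-formed.
(c) sonority 5-4-2-5: ill-formed.
(d) sonority 3-2-1-3: ill-formed.
(e) sonority 3-6-2-6: ill-formed.
(f) sonority 3-6-8: well-formed.
(g) sonority 5-2-5-1: ill-formed.

f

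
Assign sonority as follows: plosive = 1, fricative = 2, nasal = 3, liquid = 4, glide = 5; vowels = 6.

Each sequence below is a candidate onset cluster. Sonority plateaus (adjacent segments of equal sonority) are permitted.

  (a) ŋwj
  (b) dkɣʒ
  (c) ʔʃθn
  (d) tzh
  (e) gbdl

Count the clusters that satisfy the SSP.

(a) 3-5-5 → obeys
(b) 1-1-2-2 → obeys
(c) 1-2-2-3 → obeys
(d) 1-2-2 → obeys
(e) 1-1-1-4 → obeys

5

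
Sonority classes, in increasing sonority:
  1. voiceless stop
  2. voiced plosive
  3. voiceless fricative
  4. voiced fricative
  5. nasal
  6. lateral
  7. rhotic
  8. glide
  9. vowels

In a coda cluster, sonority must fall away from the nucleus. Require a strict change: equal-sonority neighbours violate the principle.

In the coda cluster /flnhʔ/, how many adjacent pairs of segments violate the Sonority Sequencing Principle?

/f/ is a voiceless fricative (sonority 3).
/l/ is a lateral (sonority 6).
/n/ is a nasal (sonority 5).
/h/ is a voiceless fricative (sonority 3).
/ʔ/ is a voiceless stop (sonority 1).
/f/→/l/: 3→6 (does not fall) — violation.
/l/→/n/: 6→5 (falls) — ok.
/n/→/h/: 5→3 (falls) — ok.
/h/→/ʔ/: 3→1 (falls) — ok.

1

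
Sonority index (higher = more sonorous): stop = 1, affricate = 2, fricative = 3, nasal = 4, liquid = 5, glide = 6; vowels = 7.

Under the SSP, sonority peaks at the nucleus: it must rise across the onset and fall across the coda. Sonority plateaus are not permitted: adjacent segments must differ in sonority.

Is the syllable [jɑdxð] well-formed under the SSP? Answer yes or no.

Onset: /j/ is a glide (sonority 6); then the nucleus /ɑ/ (sonority 7).
Onset profile 6-7 — rises to the nucleus.
Coda: /d/ is a stop (sonority 1), /x/ is a fricative (sonority 3), /ð/ is a fricative (sonority 3).
Coda profile 7-1-3-3 — does not strictly fall throughout.

no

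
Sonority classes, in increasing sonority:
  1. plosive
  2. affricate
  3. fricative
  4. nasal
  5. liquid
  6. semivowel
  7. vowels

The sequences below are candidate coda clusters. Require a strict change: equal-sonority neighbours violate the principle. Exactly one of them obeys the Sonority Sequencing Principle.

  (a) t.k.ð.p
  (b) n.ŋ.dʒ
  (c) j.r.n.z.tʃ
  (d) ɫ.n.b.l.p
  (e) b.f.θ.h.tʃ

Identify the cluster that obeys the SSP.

(a) sonority 1-1-3-1: ill-formed.
(b) sonority 4-4-2: ill-formed.
(c) sonority 6-5-4-3-2: well-formed.
(d) sonority 5-4-1-5-1: ill-formed.
(e) sonority 1-3-3-3-2: ill-formed.

c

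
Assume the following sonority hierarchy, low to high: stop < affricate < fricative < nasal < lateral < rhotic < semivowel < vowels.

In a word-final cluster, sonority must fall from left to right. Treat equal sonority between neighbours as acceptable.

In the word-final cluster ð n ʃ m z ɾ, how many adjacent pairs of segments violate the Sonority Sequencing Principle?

3

/ð/ — fricative, sonority 3.
/n/ — nasal, sonority 4.
/ʃ/ — fricative, sonority 3.
/m/ — nasal, sonority 4.
/z/ — fricative, sonority 3.
/ɾ/ — rhotic, sonority 6.
/ð/→/n/: 3→4 (does not fall) — violation.
/n/→/ʃ/: 4→3 (falls) — ok.
/ʃ/→/m/: 3→4 (does not fall) — violation.
/m/→/z/: 4→3 (falls) — ok.
/z/→/ɾ/: 3→6 (does not fall) — violation.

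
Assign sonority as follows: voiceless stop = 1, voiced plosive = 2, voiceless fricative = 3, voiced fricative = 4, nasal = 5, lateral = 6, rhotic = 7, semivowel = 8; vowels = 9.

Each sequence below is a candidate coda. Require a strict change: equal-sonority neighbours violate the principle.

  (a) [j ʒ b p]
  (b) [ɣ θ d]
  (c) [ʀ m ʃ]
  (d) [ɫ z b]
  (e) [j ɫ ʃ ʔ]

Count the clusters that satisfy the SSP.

(a) 8-4-2-1 → obeys
(b) 4-3-2 → obeys
(c) 7-5-3 → obeys
(d) 6-4-2 → obeys
(e) 8-6-3-1 → obeys

5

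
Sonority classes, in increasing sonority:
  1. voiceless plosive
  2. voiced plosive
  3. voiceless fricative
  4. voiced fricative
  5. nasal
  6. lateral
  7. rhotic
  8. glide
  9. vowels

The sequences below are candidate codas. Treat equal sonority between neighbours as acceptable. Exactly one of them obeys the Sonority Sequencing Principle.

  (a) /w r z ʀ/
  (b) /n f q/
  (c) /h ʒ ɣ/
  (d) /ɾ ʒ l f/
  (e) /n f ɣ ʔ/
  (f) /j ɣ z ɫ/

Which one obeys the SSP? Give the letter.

b

(a) /w r z ʀ/: profile 8-7-4-7 — violates.
(b) /n f q/: profile 5-3-1 — obeys.
(c) /h ʒ ɣ/: profile 3-4-4 — violates.
(d) /ɾ ʒ l f/: profile 7-4-6-3 — violates.
(e) /n f ɣ ʔ/: profile 5-3-4-1 — violates.
(f) /j ɣ z ɫ/: profile 8-4-4-6 — violates.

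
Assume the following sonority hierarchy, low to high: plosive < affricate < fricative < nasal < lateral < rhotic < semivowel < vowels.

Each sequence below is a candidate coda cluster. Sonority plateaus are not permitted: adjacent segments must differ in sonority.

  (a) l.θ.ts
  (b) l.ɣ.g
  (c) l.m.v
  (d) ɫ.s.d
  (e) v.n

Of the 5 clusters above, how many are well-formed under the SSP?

(a) sonority 5-3-2: well-formed.
(b) sonority 5-3-1: well-formed.
(c) sonority 5-4-3: well-formed.
(d) sonority 5-3-1: well-formed.
(e) sonority 3-4: ill-formed.

4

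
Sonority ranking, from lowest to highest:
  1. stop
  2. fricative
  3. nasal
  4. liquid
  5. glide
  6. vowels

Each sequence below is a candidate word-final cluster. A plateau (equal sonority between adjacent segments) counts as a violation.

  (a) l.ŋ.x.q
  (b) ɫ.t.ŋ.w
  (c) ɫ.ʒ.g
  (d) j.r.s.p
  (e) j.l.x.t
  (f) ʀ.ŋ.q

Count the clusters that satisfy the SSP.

(a) l.ŋ.x.q: profile 4-3-2-1 — obeys.
(b) ɫ.t.ŋ.w: profile 4-1-3-5 — violates.
(c) ɫ.ʒ.g: profile 4-2-1 — obeys.
(d) j.r.s.p: profile 5-4-2-1 — obeys.
(e) j.l.x.t: profile 5-4-2-1 — obeys.
(f) ʀ.ŋ.q: profile 4-3-1 — obeys.

5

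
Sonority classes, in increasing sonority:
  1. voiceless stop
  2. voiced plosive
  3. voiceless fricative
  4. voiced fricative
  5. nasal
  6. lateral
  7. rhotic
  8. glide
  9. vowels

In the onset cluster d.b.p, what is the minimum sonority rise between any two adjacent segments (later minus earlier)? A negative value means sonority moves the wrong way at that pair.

/d/ — voiced plosive, sonority 2.
/b/ — voiced plosive, sonority 2.
/p/ — voiceless stop, sonority 1.
/d/→/b/: change +0.
/b/→/p/: change -1.
Minimum = -1.

-1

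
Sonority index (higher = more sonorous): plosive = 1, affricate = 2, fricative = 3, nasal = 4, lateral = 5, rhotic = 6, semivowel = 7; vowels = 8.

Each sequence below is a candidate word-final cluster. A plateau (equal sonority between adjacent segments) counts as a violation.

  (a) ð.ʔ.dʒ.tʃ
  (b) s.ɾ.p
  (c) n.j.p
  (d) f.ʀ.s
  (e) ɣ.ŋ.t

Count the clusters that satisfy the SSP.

0

(a) sonority 3-1-2-2: ill-formed.
(b) sonority 3-6-1: ill-formed.
(c) sonority 4-7-1: ill-formed.
(d) sonority 3-6-3: ill-formed.
(e) sonority 3-4-1: ill-formed.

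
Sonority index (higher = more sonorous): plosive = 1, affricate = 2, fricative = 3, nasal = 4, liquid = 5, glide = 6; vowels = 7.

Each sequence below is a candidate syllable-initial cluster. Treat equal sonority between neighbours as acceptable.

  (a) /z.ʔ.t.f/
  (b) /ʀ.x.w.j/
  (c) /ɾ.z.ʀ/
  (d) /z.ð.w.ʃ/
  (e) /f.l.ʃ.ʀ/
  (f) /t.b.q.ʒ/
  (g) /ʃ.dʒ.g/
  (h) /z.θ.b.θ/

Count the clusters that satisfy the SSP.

(a) sonority 3-1-1-3: ill-formed.
(b) sonority 5-3-6-6: ill-formed.
(c) sonority 5-3-5: ill-formed.
(d) sonority 3-3-6-3: ill-formed.
(e) sonority 3-5-3-5: ill-formed.
(f) sonority 1-1-1-3: well-formed.
(g) sonority 3-2-1: ill-formed.
(h) sonority 3-3-1-3: ill-formed.

1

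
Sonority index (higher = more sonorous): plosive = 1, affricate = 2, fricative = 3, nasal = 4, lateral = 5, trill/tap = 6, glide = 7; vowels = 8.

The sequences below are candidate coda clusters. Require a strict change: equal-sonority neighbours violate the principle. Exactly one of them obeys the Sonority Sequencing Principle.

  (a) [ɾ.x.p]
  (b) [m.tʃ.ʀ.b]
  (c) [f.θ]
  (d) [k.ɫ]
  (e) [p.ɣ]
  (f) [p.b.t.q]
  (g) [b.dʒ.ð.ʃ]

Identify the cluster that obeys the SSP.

a

(a) 6-3-1 → obeys
(b) 4-2-6-1 → violates
(c) 3-3 → violates
(d) 1-5 → violates
(e) 1-3 → violates
(f) 1-1-1-1 → violates
(g) 1-2-3-3 → violates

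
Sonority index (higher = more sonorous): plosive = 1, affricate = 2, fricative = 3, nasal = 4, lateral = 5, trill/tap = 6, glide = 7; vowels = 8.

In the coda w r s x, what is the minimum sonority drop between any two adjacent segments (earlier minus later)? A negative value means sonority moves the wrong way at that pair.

0

/w/ — glide, sonority 7.
/r/ — trill/tap, sonority 6.
/s/ — fricative, sonority 3.
/x/ — fricative, sonority 3.
/w/→/r/: change +1.
/r/→/s/: change +3.
/s/→/x/: change +0.
Minimum = 0.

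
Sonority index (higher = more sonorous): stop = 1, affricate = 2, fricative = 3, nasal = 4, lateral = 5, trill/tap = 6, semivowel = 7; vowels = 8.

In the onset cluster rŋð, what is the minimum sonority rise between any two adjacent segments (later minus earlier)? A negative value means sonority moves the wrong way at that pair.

-2

/r/ — trill/tap, sonority 6.
/ŋ/ — nasal, sonority 4.
/ð/ — fricative, sonority 3.
/r/→/ŋ/: change -2.
/ŋ/→/ð/: change -1.
Minimum = -2.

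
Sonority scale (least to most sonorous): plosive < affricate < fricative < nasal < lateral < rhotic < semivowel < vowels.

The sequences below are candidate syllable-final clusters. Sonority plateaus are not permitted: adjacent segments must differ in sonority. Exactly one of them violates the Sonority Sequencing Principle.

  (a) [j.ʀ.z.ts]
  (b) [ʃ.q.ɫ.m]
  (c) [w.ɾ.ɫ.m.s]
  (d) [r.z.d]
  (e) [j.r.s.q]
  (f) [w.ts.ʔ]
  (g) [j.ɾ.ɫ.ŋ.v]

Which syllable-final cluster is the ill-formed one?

b

(a) 7-6-3-2 → obeys
(b) 3-1-5-4 → violates
(c) 7-6-5-4-3 → obeys
(d) 6-3-1 → obeys
(e) 7-6-3-1 → obeys
(f) 7-2-1 → obeys
(g) 7-6-5-4-3 → obeys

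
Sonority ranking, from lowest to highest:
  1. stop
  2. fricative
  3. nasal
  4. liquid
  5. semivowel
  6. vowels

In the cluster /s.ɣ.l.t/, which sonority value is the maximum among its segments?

4

/s/: fricative = 2.
/ɣ/: fricative = 2.
/l/: liquid = 4.
/t/: stop = 1.
The maximum is 4.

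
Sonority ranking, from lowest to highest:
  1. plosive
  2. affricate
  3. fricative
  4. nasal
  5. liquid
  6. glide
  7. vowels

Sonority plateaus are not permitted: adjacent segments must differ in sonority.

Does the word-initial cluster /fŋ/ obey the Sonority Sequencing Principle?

yes

/f/ is a fricative (sonority 3).
/ŋ/ is a nasal (sonority 4).
The profile 3-4 strictly rises, so the word-initial cluster satisfies the SSP.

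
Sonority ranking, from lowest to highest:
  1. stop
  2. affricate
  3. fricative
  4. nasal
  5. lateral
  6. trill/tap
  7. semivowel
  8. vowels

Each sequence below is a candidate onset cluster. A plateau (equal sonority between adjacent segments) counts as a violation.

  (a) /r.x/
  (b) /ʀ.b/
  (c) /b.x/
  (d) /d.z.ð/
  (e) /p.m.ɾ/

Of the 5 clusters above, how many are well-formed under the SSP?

(a) /r.x/: profile 6-3 — violates.
(b) /ʀ.b/: profile 6-1 — violates.
(c) /b.x/: profile 1-3 — obeys.
(d) /d.z.ð/: profile 1-3-3 — violates.
(e) /p.m.ɾ/: profile 1-4-6 — obeys.

2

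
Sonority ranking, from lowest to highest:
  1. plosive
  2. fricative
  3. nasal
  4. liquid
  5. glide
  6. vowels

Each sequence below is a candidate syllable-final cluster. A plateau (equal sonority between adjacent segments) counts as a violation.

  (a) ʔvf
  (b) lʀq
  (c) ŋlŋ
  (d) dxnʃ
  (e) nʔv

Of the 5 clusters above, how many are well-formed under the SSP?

0

(a) sonority 1-2-2: ill-formed.
(b) sonority 4-4-1: ill-formed.
(c) sonority 3-4-3: ill-formed.
(d) sonority 1-2-3-2: ill-formed.
(e) sonority 3-1-2: ill-formed.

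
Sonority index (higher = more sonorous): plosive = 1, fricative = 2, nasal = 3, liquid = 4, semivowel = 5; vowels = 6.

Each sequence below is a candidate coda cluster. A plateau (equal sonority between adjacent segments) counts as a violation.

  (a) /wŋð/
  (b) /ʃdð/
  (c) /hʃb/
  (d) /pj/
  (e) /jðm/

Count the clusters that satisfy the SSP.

(a) /wŋð/: profile 5-3-2 — obeys.
(b) /ʃdð/: profile 2-1-2 — violates.
(c) /hʃb/: profile 2-2-1 — violates.
(d) /pj/: profile 1-5 — violates.
(e) /jðm/: profile 5-2-3 — violates.

1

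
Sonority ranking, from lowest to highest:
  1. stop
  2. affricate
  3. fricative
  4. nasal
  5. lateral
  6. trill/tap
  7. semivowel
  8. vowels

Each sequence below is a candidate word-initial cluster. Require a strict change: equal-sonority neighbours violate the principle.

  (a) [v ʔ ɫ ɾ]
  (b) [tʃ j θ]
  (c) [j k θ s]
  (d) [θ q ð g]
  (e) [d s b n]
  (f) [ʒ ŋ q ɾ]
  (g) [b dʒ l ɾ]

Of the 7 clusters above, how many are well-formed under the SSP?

1

(a) 3-1-5-6 → violates
(b) 2-7-3 → violates
(c) 7-1-3-3 → violates
(d) 3-1-3-1 → violates
(e) 1-3-1-4 → violates
(f) 3-4-1-6 → violates
(g) 1-2-5-6 → obeys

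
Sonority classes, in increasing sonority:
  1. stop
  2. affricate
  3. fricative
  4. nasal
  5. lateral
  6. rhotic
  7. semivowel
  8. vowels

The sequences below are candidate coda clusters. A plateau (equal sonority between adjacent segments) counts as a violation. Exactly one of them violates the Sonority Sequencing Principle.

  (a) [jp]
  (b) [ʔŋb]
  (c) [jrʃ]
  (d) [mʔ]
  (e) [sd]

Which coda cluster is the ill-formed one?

b

(a) 7-1 → obeys
(b) 1-4-1 → violates
(c) 7-6-3 → obeys
(d) 4-1 → obeys
(e) 3-1 → obeys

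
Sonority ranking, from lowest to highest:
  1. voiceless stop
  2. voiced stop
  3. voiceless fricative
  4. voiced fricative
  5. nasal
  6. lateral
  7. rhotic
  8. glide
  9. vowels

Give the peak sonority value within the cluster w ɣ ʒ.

/w/ is a glide (sonority 8).
/ɣ/ is a voiced fricative (sonority 4).
/ʒ/ is a voiced fricative (sonority 4).
The maximum is 8.

8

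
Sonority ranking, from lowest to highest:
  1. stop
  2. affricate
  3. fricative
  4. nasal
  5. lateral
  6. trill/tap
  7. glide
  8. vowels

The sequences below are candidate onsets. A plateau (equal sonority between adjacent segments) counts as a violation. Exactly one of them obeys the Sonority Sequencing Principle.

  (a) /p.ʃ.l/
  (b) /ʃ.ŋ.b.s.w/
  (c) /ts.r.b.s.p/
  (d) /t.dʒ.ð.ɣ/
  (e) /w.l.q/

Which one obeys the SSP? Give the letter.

(a) sonority 1-3-5: well-formed.
(b) sonority 3-4-1-3-7: ill-formed.
(c) sonority 2-6-1-3-1: ill-formed.
(d) sonority 1-2-3-3: ill-formed.
(e) sonority 7-5-1: ill-formed.

a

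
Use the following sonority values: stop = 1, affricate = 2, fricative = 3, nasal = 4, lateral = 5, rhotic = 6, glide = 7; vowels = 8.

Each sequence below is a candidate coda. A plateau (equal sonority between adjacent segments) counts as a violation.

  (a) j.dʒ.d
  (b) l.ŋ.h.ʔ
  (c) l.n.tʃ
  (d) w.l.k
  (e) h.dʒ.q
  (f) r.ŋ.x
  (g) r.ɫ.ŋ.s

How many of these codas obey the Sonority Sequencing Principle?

7

(a) j.dʒ.d: profile 7-2-1 — obeys.
(b) l.ŋ.h.ʔ: profile 5-4-3-1 — obeys.
(c) l.n.tʃ: profile 5-4-2 — obeys.
(d) w.l.k: profile 7-5-1 — obeys.
(e) h.dʒ.q: profile 3-2-1 — obeys.
(f) r.ŋ.x: profile 6-4-3 — obeys.
(g) r.ɫ.ŋ.s: profile 6-5-4-3 — obeys.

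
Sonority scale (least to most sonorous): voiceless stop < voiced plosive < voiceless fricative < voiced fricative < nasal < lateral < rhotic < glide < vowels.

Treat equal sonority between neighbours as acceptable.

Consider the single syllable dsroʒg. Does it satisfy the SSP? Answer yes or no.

yes

Onset: /d/ is a voiced plosive (sonority 2), /s/ is a voiceless fricative (sonority 3), /r/ is a rhotic (sonority 7); then the nucleus /o/ (sonority 9).
Onset profile 2-3-7-9 — rises to the nucleus.
Coda: /ʒ/ is a voiced fricative (sonority 4), /g/ is a voiced plosive (sonority 2).
Coda profile 9-4-2 — falls from the nucleus.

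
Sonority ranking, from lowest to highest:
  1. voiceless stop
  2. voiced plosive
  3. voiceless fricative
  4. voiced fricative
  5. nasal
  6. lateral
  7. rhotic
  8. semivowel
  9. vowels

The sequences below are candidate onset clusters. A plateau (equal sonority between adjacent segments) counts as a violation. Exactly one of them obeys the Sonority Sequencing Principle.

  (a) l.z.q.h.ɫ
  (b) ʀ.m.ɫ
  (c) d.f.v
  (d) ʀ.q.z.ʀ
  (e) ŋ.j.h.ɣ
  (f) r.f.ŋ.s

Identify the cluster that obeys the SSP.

(a) l.z.q.h.ɫ: profile 6-4-1-3-6 — violates.
(b) ʀ.m.ɫ: profile 7-5-6 — violates.
(c) d.f.v: profile 2-3-4 — obeys.
(d) ʀ.q.z.ʀ: profile 7-1-4-7 — violates.
(e) ŋ.j.h.ɣ: profile 5-8-3-4 — violates.
(f) r.f.ŋ.s: profile 7-3-5-3 — violates.

c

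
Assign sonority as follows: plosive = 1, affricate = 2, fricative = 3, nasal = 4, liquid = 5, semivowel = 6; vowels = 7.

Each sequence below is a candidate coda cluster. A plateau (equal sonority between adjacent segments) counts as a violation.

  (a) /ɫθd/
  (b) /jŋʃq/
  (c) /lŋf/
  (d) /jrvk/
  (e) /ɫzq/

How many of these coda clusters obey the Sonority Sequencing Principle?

(a) sonority 5-3-1: well-formed.
(b) sonority 6-4-3-1: well-formed.
(c) sonority 5-4-3: well-formed.
(d) sonority 6-5-3-1: well-formed.
(e) sonority 5-3-1: well-formed.

5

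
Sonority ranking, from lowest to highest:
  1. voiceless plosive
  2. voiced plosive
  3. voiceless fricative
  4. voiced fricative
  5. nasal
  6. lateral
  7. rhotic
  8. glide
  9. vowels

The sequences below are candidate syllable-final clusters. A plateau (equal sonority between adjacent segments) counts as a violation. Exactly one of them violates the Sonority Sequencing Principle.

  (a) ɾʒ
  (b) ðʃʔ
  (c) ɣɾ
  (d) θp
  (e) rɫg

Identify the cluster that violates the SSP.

(a) sonority 7-4: well-formed.
(b) sonority 4-3-1: well-formed.
(c) sonority 4-7: ill-formed.
(d) sonority 3-1: well-formed.
(e) sonority 7-6-2: well-formed.

c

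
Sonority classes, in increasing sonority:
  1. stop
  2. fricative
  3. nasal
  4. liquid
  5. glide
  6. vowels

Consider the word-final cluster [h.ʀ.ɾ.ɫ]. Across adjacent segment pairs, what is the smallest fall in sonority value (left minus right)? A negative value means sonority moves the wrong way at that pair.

-2

/h/ — fricative, sonority 2.
/ʀ/ — liquid, sonority 4.
/ɾ/ — liquid, sonority 4.
/ɫ/ — liquid, sonority 4.
/h/→/ʀ/: change -2.
/ʀ/→/ɾ/: change +0.
/ɾ/→/ɫ/: change +0.
Minimum = -2.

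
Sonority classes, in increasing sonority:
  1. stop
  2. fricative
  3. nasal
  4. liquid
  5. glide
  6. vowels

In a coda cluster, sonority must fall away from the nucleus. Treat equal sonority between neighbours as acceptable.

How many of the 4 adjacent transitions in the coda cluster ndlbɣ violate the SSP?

/n/ is a nasal (sonority 3).
/d/ is a stop (sonority 1).
/l/ is a liquid (sonority 4).
/b/ is a stop (sonority 1).
/ɣ/ is a fricative (sonority 2).
/n/→/d/: 3→1 (falls) — ok.
/d/→/l/: 1→4 (does not fall) — violation.
/l/→/b/: 4→1 (falls) — ok.
/b/→/ɣ/: 1→2 (does not fall) — violation.

2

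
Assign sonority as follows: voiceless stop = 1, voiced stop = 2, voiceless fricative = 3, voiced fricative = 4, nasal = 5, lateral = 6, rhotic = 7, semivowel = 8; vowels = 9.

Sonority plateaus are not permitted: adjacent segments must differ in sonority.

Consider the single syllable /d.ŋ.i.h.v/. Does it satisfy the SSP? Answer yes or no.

Onset: /d/ is a voiced stop (sonority 2), /ŋ/ is a nasal (sonority 5); then the nucleus /i/ (sonority 9).
Onset profile 2-5-9 — rises to the nucleus.
Coda: /h/ is a voiceless fricative (sonority 3), /v/ is a voiced fricative (sonority 4).
Coda profile 9-3-4 — does not strictly fall throughout.

no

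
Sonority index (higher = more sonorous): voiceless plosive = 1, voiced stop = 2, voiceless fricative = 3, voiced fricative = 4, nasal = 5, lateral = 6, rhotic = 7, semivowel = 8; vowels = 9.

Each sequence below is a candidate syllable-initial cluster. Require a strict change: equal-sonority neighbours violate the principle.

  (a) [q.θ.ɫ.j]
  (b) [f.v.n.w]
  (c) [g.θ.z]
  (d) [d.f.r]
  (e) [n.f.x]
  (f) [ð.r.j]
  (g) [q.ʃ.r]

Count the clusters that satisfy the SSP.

6

(a) sonority 1-3-6-8: well-formed.
(b) sonority 3-4-5-8: well-formed.
(c) sonority 2-3-4: well-formed.
(d) sonority 2-3-7: well-formed.
(e) sonority 5-3-3: ill-formed.
(f) sonority 4-7-8: well-formed.
(g) sonority 1-3-7: well-formed.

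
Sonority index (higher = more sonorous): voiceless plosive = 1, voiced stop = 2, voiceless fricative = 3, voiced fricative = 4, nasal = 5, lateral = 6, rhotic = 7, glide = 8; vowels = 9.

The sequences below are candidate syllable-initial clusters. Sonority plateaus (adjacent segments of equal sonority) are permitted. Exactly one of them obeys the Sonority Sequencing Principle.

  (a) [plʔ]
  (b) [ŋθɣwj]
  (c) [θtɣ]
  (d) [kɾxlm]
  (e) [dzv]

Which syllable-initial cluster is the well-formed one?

e

(a) 1-6-1 → violates
(b) 5-3-4-8-8 → violates
(c) 3-1-4 → violates
(d) 1-7-3-6-5 → violates
(e) 2-4-4 → obeys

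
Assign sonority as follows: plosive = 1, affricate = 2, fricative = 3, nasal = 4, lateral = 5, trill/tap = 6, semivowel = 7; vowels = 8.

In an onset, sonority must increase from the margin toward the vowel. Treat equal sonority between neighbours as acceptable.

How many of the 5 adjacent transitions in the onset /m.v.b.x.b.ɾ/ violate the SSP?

3

/m/ is a nasal (sonority 4).
/v/ is a fricative (sonority 3).
/b/ is a plosive (sonority 1).
/x/ is a fricative (sonority 3).
/b/ is a plosive (sonority 1).
/ɾ/ is a trill/tap (sonority 6).
/m/→/v/: 4→3 (does not rise) — violation.
/v/→/b/: 3→1 (does not rise) — violation.
/b/→/x/: 1→3 (rises) — ok.
/x/→/b/: 3→1 (does not rise) — violation.
/b/→/ɾ/: 1→6 (rises) — ok.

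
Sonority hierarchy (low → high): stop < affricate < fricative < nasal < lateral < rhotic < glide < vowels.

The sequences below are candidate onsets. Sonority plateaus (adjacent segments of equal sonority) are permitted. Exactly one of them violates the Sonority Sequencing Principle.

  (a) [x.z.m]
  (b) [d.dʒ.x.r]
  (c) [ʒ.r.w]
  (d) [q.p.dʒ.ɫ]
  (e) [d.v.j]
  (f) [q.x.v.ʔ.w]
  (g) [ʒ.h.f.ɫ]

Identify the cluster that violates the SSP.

f

(a) sonority 3-3-4: well-formed.
(b) sonority 1-2-3-6: well-formed.
(c) sonority 3-6-7: well-formed.
(d) sonority 1-1-2-5: well-formed.
(e) sonority 1-3-7: well-formed.
(f) sonority 1-3-3-1-7: ill-formed.
(g) sonority 3-3-3-5: well-formed.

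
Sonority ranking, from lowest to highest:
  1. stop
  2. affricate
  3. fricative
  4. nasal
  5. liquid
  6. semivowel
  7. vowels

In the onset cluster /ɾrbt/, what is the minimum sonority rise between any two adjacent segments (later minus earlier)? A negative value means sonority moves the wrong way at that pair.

/ɾ/ is a liquid (sonority 5).
/r/ is a liquid (sonority 5).
/b/ is a stop (sonority 1).
/t/ is a stop (sonority 1).
/ɾ/→/r/: change +0.
/r/→/b/: change -4.
/b/→/t/: change +0.
Minimum = -4.

-4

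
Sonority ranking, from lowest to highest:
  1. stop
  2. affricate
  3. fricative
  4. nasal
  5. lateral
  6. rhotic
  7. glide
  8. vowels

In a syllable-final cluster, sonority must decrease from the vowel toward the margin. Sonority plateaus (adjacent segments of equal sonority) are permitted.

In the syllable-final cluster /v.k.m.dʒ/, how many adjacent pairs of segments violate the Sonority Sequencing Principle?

1

/v/: fricative = 3.
/k/: stop = 1.
/m/: nasal = 4.
/dʒ/: affricate = 2.
/v/→/k/: 3→1 (falls) — ok.
/k/→/m/: 1→4 (does not fall) — violation.
/m/→/dʒ/: 4→2 (falls) — ok.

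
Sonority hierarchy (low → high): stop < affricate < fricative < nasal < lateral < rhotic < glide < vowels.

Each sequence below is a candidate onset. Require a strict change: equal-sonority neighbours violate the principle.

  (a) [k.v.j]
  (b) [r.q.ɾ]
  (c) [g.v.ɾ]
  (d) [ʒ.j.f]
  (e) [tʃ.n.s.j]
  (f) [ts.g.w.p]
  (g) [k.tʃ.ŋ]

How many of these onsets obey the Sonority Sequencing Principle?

3

(a) [k.v.j]: profile 1-3-7 — obeys.
(b) [r.q.ɾ]: profile 6-1-6 — violates.
(c) [g.v.ɾ]: profile 1-3-6 — obeys.
(d) [ʒ.j.f]: profile 3-7-3 — violates.
(e) [tʃ.n.s.j]: profile 2-4-3-7 — violates.
(f) [ts.g.w.p]: profile 2-1-7-1 — violates.
(g) [k.tʃ.ŋ]: profile 1-2-4 — obeys.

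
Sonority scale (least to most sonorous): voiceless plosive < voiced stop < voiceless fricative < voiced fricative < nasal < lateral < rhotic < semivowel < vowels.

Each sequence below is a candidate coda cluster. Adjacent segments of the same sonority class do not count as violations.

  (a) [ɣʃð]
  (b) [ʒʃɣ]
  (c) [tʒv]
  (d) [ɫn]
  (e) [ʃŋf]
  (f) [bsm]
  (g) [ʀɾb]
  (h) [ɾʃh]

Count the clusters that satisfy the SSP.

(a) 4-3-4 → violates
(b) 4-3-4 → violates
(c) 1-4-4 → violates
(d) 6-5 → obeys
(e) 3-5-3 → violates
(f) 2-3-5 → violates
(g) 7-7-2 → obeys
(h) 7-3-3 → obeys

3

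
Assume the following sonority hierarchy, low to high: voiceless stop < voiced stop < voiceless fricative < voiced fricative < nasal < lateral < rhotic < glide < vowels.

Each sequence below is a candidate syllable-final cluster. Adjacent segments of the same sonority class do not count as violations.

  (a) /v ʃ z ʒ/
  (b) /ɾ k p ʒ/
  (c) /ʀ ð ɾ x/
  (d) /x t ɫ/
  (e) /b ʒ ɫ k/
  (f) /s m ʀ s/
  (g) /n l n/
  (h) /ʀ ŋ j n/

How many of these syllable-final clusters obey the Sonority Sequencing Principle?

(a) 4-3-4-4 → violates
(b) 7-1-1-4 → violates
(c) 7-4-7-3 → violates
(d) 3-1-6 → violates
(e) 2-4-6-1 → violates
(f) 3-5-7-3 → violates
(g) 5-6-5 → violates
(h) 7-5-8-5 → violates

0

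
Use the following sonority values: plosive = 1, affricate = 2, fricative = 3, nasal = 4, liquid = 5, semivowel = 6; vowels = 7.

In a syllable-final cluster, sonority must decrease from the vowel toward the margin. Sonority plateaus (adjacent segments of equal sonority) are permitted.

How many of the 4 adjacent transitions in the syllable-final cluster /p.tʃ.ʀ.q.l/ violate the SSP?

3

/p/ — plosive, sonority 1.
/tʃ/ — affricate, sonority 2.
/ʀ/ — liquid, sonority 5.
/q/ — plosive, sonority 1.
/l/ — liquid, sonority 5.
/p/→/tʃ/: 1→2 (does not fall) — violation.
/tʃ/→/ʀ/: 2→5 (does not fall) — violation.
/ʀ/→/q/: 5→1 (falls) — ok.
/q/→/l/: 1→5 (does not fall) — violation.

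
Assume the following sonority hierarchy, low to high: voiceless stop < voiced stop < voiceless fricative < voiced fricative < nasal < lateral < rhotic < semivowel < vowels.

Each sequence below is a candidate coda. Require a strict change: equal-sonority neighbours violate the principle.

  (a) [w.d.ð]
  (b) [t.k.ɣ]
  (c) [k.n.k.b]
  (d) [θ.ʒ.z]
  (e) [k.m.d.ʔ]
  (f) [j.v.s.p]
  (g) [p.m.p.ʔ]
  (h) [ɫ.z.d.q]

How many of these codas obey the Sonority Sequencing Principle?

2

(a) [w.d.ð]: profile 8-2-4 — violates.
(b) [t.k.ɣ]: profile 1-1-4 — violates.
(c) [k.n.k.b]: profile 1-5-1-2 — violates.
(d) [θ.ʒ.z]: profile 3-4-4 — violates.
(e) [k.m.d.ʔ]: profile 1-5-2-1 — violates.
(f) [j.v.s.p]: profile 8-4-3-1 — obeys.
(g) [p.m.p.ʔ]: profile 1-5-1-1 — violates.
(h) [ɫ.z.d.q]: profile 6-4-2-1 — obeys.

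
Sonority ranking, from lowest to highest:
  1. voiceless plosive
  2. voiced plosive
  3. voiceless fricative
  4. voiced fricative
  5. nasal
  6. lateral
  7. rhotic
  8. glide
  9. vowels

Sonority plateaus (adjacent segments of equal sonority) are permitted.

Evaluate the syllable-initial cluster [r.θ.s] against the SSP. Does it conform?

/r/: rhotic = 7.
/θ/: voiceless fricative = 3.
/s/: voiceless fricative = 3.
The profile is 7-3-3. Between /r/ (7) and /θ/ (3) sonority does not rise, so the cluster violates the SSP.

no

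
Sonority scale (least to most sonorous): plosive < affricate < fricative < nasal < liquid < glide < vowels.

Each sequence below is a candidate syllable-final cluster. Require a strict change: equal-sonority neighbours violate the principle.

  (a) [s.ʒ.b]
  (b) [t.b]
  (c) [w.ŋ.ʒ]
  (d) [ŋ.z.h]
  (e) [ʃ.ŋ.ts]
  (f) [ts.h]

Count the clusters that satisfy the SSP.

1

(a) 3-3-1 → violates
(b) 1-1 → violates
(c) 6-4-3 → obeys
(d) 4-3-3 → violates
(e) 3-4-2 → violates
(f) 2-3 → violates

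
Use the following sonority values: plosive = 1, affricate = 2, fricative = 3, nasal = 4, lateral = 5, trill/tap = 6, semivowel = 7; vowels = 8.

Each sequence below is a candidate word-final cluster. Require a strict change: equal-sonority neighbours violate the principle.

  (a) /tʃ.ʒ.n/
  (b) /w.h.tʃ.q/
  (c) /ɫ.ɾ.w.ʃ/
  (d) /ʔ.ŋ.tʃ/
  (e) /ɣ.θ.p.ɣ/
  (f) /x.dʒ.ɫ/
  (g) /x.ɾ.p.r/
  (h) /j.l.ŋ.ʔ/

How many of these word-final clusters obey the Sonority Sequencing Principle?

2

(a) sonority 2-3-4: ill-formed.
(b) sonority 7-3-2-1: well-formed.
(c) sonority 5-6-7-3: ill-formed.
(d) sonority 1-4-2: ill-formed.
(e) sonority 3-3-1-3: ill-formed.
(f) sonority 3-2-5: ill-formed.
(g) sonority 3-6-1-6: ill-formed.
(h) sonority 7-5-4-1: well-formed.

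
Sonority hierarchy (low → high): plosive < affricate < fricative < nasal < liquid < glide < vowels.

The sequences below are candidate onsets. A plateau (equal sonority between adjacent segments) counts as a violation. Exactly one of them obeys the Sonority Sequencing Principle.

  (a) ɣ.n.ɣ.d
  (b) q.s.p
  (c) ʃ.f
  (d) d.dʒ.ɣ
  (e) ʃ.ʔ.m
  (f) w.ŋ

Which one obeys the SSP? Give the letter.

(a) ɣ.n.ɣ.d: profile 3-4-3-1 — violates.
(b) q.s.p: profile 1-3-1 — violates.
(c) ʃ.f: profile 3-3 — violates.
(d) d.dʒ.ɣ: profile 1-2-3 — obeys.
(e) ʃ.ʔ.m: profile 3-1-4 — violates.
(f) w.ŋ: profile 6-4 — violates.

d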